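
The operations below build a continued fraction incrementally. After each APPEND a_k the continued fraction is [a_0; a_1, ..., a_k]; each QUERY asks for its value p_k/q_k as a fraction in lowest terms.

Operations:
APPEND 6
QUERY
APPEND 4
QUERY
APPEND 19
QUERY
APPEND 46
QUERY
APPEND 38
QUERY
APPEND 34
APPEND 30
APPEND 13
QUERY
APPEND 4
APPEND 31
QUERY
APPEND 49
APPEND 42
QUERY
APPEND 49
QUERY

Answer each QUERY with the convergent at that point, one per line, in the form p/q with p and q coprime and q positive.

6/1
25/4
481/77
22151/3546
842219/134825
11216069274/1795502761
1428686333249/228708488980
2943585603743141/471218209307278
144305745938590335/23100906291790391

APPEND 6: p_0 = 6·1 + 0 = 6, q_0 = 6·0 + 1 = 1 → 6/1
APPEND 4: p_1 = 4·6 + 1 = 25, q_1 = 4·1 + 0 = 4 → 25/4
APPEND 19: p_2 = 19·25 + 6 = 481, q_2 = 19·4 + 1 = 77 → 481/77
APPEND 46: p_3 = 46·481 + 25 = 22151, q_3 = 46·77 + 4 = 3546 → 22151/3546
APPEND 38: p_4 = 38·22151 + 481 = 842219, q_4 = 38·3546 + 77 = 134825 → 842219/134825
APPEND 34: p_5 = 34·842219 + 22151 = 28657597, q_5 = 34·134825 + 3546 = 4587596 → 28657597/4587596
APPEND 30: p_6 = 30·28657597 + 842219 = 860570129, q_6 = 30·4587596 + 134825 = 137762705 → 860570129/137762705
APPEND 13: p_7 = 13·860570129 + 28657597 = 11216069274, q_7 = 13·137762705 + 4587596 = 1795502761 → 11216069274/1795502761
APPEND 4: p_8 = 4·11216069274 + 860570129 = 45724847225, q_8 = 4·1795502761 + 137762705 = 7319773749 → 45724847225/7319773749
APPEND 31: p_9 = 31·45724847225 + 11216069274 = 1428686333249, q_9 = 31·7319773749 + 1795502761 = 228708488980 → 1428686333249/228708488980
APPEND 49: p_10 = 49·1428686333249 + 45724847225 = 70051355176426, q_10 = 49·228708488980 + 7319773749 = 11214035733769 → 70051355176426/11214035733769
APPEND 42: p_11 = 42·70051355176426 + 1428686333249 = 2943585603743141, q_11 = 42·11214035733769 + 228708488980 = 471218209307278 → 2943585603743141/471218209307278
APPEND 49: p_12 = 49·2943585603743141 + 70051355176426 = 144305745938590335, q_12 = 49·471218209307278 + 11214035733769 = 23100906291790391 → 144305745938590335/23100906291790391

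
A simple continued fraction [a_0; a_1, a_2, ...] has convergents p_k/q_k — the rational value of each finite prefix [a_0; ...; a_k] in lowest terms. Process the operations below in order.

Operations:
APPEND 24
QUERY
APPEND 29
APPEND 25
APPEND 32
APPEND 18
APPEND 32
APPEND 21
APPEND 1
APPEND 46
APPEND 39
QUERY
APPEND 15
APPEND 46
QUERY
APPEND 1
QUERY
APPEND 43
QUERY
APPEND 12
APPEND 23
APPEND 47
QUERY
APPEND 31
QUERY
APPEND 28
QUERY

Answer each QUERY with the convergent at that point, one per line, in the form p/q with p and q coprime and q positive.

24/1
13043892687003/542716835777
9028706553984565/375657111701017
9224699220534512/383811772458957
405690773036968581/16879563327436168
5296537588001355920995/220372874057621296682
164305253740255346141558/6836243562498726571689
4605843642315151047884619/191635192624021965303974

APPEND 24: p_0 = 24·1 + 0 = 24, q_0 = 24·0 + 1 = 1 → 24/1
APPEND 29: p_1 = 29·24 + 1 = 697, q_1 = 29·1 + 0 = 29 → 697/29
APPEND 25: p_2 = 25·697 + 24 = 17449, q_2 = 25·29 + 1 = 726 → 17449/726
APPEND 32: p_3 = 32·17449 + 697 = 559065, q_3 = 32·726 + 29 = 23261 → 559065/23261
APPEND 18: p_4 = 18·559065 + 17449 = 10080619, q_4 = 18·23261 + 726 = 419424 → 10080619/419424
APPEND 32: p_5 = 32·10080619 + 559065 = 323138873, q_5 = 32·419424 + 23261 = 13444829 → 323138873/13444829
APPEND 21: p_6 = 21·323138873 + 10080619 = 6795996952, q_6 = 21·13444829 + 419424 = 282760833 → 6795996952/282760833
APPEND 1: p_7 = 1·6795996952 + 323138873 = 7119135825, q_7 = 1·282760833 + 13444829 = 296205662 → 7119135825/296205662
APPEND 46: p_8 = 46·7119135825 + 6795996952 = 334276244902, q_8 = 46·296205662 + 282760833 = 13908221285 → 334276244902/13908221285
APPEND 39: p_9 = 39·334276244902 + 7119135825 = 13043892687003, q_9 = 39·13908221285 + 296205662 = 542716835777 → 13043892687003/542716835777
APPEND 15: p_10 = 15·13043892687003 + 334276244902 = 195992666549947, q_10 = 15·542716835777 + 13908221285 = 8154660757940 → 195992666549947/8154660757940
APPEND 46: p_11 = 46·195992666549947 + 13043892687003 = 9028706553984565, q_11 = 46·8154660757940 + 542716835777 = 375657111701017 → 9028706553984565/375657111701017
APPEND 1: p_12 = 1·9028706553984565 + 195992666549947 = 9224699220534512, q_12 = 1·375657111701017 + 8154660757940 = 383811772458957 → 9224699220534512/383811772458957
APPEND 43: p_13 = 43·9224699220534512 + 9028706553984565 = 405690773036968581, q_13 = 43·383811772458957 + 375657111701017 = 16879563327436168 → 405690773036968581/16879563327436168
APPEND 12: p_14 = 12·405690773036968581 + 9224699220534512 = 4877513975664157484, q_14 = 12·16879563327436168 + 383811772458957 = 202938571701692973 → 4877513975664157484/202938571701692973
APPEND 23: p_15 = 23·4877513975664157484 + 405690773036968581 = 112588512213312590713, q_15 = 23·202938571701692973 + 16879563327436168 = 4684466712466374547 → 112588512213312590713/4684466712466374547
APPEND 47: p_16 = 47·112588512213312590713 + 4877513975664157484 = 5296537588001355920995, q_16 = 47·4684466712466374547 + 202938571701692973 = 220372874057621296682 → 5296537588001355920995/220372874057621296682
APPEND 31: p_17 = 31·5296537588001355920995 + 112588512213312590713 = 164305253740255346141558, q_17 = 31·220372874057621296682 + 4684466712466374547 = 6836243562498726571689 → 164305253740255346141558/6836243562498726571689
APPEND 28: p_18 = 28·164305253740255346141558 + 5296537588001355920995 = 4605843642315151047884619, q_18 = 28·6836243562498726571689 + 220372874057621296682 = 191635192624021965303974 → 4605843642315151047884619/191635192624021965303974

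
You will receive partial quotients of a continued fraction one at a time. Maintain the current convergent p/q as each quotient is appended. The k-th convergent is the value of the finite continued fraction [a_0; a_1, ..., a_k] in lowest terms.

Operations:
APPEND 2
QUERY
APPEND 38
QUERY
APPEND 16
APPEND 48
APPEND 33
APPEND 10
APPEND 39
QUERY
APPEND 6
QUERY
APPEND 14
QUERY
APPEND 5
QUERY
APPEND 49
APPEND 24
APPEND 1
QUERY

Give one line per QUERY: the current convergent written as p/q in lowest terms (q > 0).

APPEND 2: p_0 = 2·1 + 0 = 2, q_0 = 2·0 + 1 = 1 → 2/1
APPEND 38: p_1 = 38·2 + 1 = 77, q_1 = 38·1 + 0 = 38 → 77/38
APPEND 16: p_2 = 16·77 + 2 = 1234, q_2 = 16·38 + 1 = 609 → 1234/609
APPEND 48: p_3 = 48·1234 + 77 = 59309, q_3 = 48·609 + 38 = 29270 → 59309/29270
APPEND 33: p_4 = 33·59309 + 1234 = 1958431, q_4 = 33·29270 + 609 = 966519 → 1958431/966519
APPEND 10: p_5 = 10·1958431 + 59309 = 19643619, q_5 = 10·966519 + 29270 = 9694460 → 19643619/9694460
APPEND 39: p_6 = 39·19643619 + 1958431 = 768059572, q_6 = 39·9694460 + 966519 = 379050459 → 768059572/379050459
APPEND 6: p_7 = 6·768059572 + 19643619 = 4628001051, q_7 = 6·379050459 + 9694460 = 2283997214 → 4628001051/2283997214
APPEND 14: p_8 = 14·4628001051 + 768059572 = 65560074286, q_8 = 14·2283997214 + 379050459 = 32355011455 → 65560074286/32355011455
APPEND 5: p_9 = 5·65560074286 + 4628001051 = 332428372481, q_9 = 5·32355011455 + 2283997214 = 164059054489 → 332428372481/164059054489
APPEND 49: p_10 = 49·332428372481 + 65560074286 = 16354550325855, q_10 = 49·164059054489 + 32355011455 = 8071248681416 → 16354550325855/8071248681416
APPEND 24: p_11 = 24·16354550325855 + 332428372481 = 392841636193001, q_11 = 24·8071248681416 + 164059054489 = 193874027408473 → 392841636193001/193874027408473
APPEND 1: p_12 = 1·392841636193001 + 16354550325855 = 409196186518856, q_12 = 1·193874027408473 + 8071248681416 = 201945276089889 → 409196186518856/201945276089889

2/1
77/38
768059572/379050459
4628001051/2283997214
65560074286/32355011455
332428372481/164059054489
409196186518856/201945276089889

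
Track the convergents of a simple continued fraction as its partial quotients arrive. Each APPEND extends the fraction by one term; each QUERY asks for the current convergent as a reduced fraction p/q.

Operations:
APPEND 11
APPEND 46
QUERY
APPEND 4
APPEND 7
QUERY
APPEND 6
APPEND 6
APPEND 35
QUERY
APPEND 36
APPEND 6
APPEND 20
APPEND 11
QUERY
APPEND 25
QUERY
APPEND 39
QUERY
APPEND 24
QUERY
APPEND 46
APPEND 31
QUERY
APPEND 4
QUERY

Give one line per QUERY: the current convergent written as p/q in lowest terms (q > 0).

APPEND 11: p_0 = 11·1 + 0 = 11, q_0 = 11·0 + 1 = 1 → 11/1
APPEND 46: p_1 = 46·11 + 1 = 507, q_1 = 46·1 + 0 = 46 → 507/46
APPEND 4: p_2 = 4·507 + 11 = 2039, q_2 = 4·46 + 1 = 185 → 2039/185
APPEND 7: p_3 = 7·2039 + 507 = 14780, q_3 = 7·185 + 46 = 1341 → 14780/1341
APPEND 6: p_4 = 6·14780 + 2039 = 90719, q_4 = 6·1341 + 185 = 8231 → 90719/8231
APPEND 6: p_5 = 6·90719 + 14780 = 559094, q_5 = 6·8231 + 1341 = 50727 → 559094/50727
APPEND 35: p_6 = 35·559094 + 90719 = 19659009, q_6 = 35·50727 + 8231 = 1783676 → 19659009/1783676
APPEND 36: p_7 = 36·19659009 + 559094 = 708283418, q_7 = 36·1783676 + 50727 = 64263063 → 708283418/64263063
APPEND 6: p_8 = 6·708283418 + 19659009 = 4269359517, q_8 = 6·64263063 + 1783676 = 387362054 → 4269359517/387362054
APPEND 20: p_9 = 20·4269359517 + 708283418 = 86095473758, q_9 = 20·387362054 + 64263063 = 7811504143 → 86095473758/7811504143
APPEND 11: p_10 = 11·86095473758 + 4269359517 = 951319570855, q_10 = 11·7811504143 + 387362054 = 86313907627 → 951319570855/86313907627
APPEND 25: p_11 = 25·951319570855 + 86095473758 = 23869084745133, q_11 = 25·86313907627 + 7811504143 = 2165659194818 → 23869084745133/2165659194818
APPEND 39: p_12 = 39·23869084745133 + 951319570855 = 931845624631042, q_12 = 39·2165659194818 + 86313907627 = 84547022505529 → 931845624631042/84547022505529
APPEND 24: p_13 = 24·931845624631042 + 23869084745133 = 22388164075890141, q_13 = 24·84547022505529 + 2165659194818 = 2031294199327514 → 22388164075890141/2031294199327514
APPEND 46: p_14 = 46·22388164075890141 + 931845624631042 = 1030787393115577528, q_14 = 46·2031294199327514 + 84547022505529 = 93524080191571173 → 1030787393115577528/93524080191571173
APPEND 31: p_15 = 31·1030787393115577528 + 22388164075890141 = 31976797350658793509, q_15 = 31·93524080191571173 + 2031294199327514 = 2901277780138033877 → 31976797350658793509/2901277780138033877
APPEND 4: p_16 = 4·31976797350658793509 + 1030787393115577528 = 128937976795750751564, q_16 = 4·2901277780138033877 + 93524080191571173 = 11698635200743706681 → 128937976795750751564/11698635200743706681

507/46
14780/1341
19659009/1783676
951319570855/86313907627
23869084745133/2165659194818
931845624631042/84547022505529
22388164075890141/2031294199327514
31976797350658793509/2901277780138033877
128937976795750751564/11698635200743706681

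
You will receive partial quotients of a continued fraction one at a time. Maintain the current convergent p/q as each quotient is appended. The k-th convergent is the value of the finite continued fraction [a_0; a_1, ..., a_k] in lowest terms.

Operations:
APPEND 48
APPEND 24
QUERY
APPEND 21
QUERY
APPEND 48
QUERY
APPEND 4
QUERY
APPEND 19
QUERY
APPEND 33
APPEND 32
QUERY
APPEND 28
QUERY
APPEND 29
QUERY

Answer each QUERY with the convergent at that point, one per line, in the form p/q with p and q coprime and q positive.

APPEND 48: p_0 = 48·1 + 0 = 48, q_0 = 48·0 + 1 = 1 → 48/1
APPEND 24: p_1 = 24·48 + 1 = 1153, q_1 = 24·1 + 0 = 24 → 1153/24
APPEND 21: p_2 = 21·1153 + 48 = 24261, q_2 = 21·24 + 1 = 505 → 24261/505
APPEND 48: p_3 = 48·24261 + 1153 = 1165681, q_3 = 48·505 + 24 = 24264 → 1165681/24264
APPEND 4: p_4 = 4·1165681 + 24261 = 4686985, q_4 = 4·24264 + 505 = 97561 → 4686985/97561
APPEND 19: p_5 = 19·4686985 + 1165681 = 90218396, q_5 = 19·97561 + 24264 = 1877923 → 90218396/1877923
APPEND 33: p_6 = 33·90218396 + 4686985 = 2981894053, q_6 = 33·1877923 + 97561 = 62069020 → 2981894053/62069020
APPEND 32: p_7 = 32·2981894053 + 90218396 = 95510828092, q_7 = 32·62069020 + 1877923 = 1988086563 → 95510828092/1988086563
APPEND 28: p_8 = 28·95510828092 + 2981894053 = 2677285080629, q_8 = 28·1988086563 + 62069020 = 55728492784 → 2677285080629/55728492784
APPEND 29: p_9 = 29·2677285080629 + 95510828092 = 77736778166333, q_9 = 29·55728492784 + 1988086563 = 1618114377299 → 77736778166333/1618114377299

1153/24
24261/505
1165681/24264
4686985/97561
90218396/1877923
95510828092/1988086563
2677285080629/55728492784
77736778166333/1618114377299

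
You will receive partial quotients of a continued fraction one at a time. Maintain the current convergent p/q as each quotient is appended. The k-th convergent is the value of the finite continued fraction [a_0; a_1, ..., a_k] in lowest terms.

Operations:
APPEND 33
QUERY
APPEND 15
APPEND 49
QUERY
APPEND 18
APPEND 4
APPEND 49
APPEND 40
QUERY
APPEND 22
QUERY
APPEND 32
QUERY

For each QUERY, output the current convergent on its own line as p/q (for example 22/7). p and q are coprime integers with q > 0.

33/1
24337/736
3505347665/106008788
77205237857/2334842211
2474072959089/74820959540

APPEND 33: p_0 = 33·1 + 0 = 33, q_0 = 33·0 + 1 = 1 → 33/1
APPEND 15: p_1 = 15·33 + 1 = 496, q_1 = 15·1 + 0 = 15 → 496/15
APPEND 49: p_2 = 49·496 + 33 = 24337, q_2 = 49·15 + 1 = 736 → 24337/736
APPEND 18: p_3 = 18·24337 + 496 = 438562, q_3 = 18·736 + 15 = 13263 → 438562/13263
APPEND 4: p_4 = 4·438562 + 24337 = 1778585, q_4 = 4·13263 + 736 = 53788 → 1778585/53788
APPEND 49: p_5 = 49·1778585 + 438562 = 87589227, q_5 = 49·53788 + 13263 = 2648875 → 87589227/2648875
APPEND 40: p_6 = 40·87589227 + 1778585 = 3505347665, q_6 = 40·2648875 + 53788 = 106008788 → 3505347665/106008788
APPEND 22: p_7 = 22·3505347665 + 87589227 = 77205237857, q_7 = 22·106008788 + 2648875 = 2334842211 → 77205237857/2334842211
APPEND 32: p_8 = 32·77205237857 + 3505347665 = 2474072959089, q_8 = 32·2334842211 + 106008788 = 74820959540 → 2474072959089/74820959540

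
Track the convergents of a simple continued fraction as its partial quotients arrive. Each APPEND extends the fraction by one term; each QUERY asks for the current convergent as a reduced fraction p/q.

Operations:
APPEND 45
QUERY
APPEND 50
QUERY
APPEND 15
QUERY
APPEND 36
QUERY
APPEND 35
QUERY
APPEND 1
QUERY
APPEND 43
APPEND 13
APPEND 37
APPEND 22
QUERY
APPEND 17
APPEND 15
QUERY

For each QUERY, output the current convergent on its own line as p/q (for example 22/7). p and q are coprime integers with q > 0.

45/1
2251/50
33810/751
1219411/27086
42713195/948761
43932606/975847
20545887614991/456372717599
5273738636313216/117142197916289

APPEND 45: p_0 = 45·1 + 0 = 45, q_0 = 45·0 + 1 = 1 → 45/1
APPEND 50: p_1 = 50·45 + 1 = 2251, q_1 = 50·1 + 0 = 50 → 2251/50
APPEND 15: p_2 = 15·2251 + 45 = 33810, q_2 = 15·50 + 1 = 751 → 33810/751
APPEND 36: p_3 = 36·33810 + 2251 = 1219411, q_3 = 36·751 + 50 = 27086 → 1219411/27086
APPEND 35: p_4 = 35·1219411 + 33810 = 42713195, q_4 = 35·27086 + 751 = 948761 → 42713195/948761
APPEND 1: p_5 = 1·42713195 + 1219411 = 43932606, q_5 = 1·948761 + 27086 = 975847 → 43932606/975847
APPEND 43: p_6 = 43·43932606 + 42713195 = 1931815253, q_6 = 43·975847 + 948761 = 42910182 → 1931815253/42910182
APPEND 13: p_7 = 13·1931815253 + 43932606 = 25157530895, q_7 = 13·42910182 + 975847 = 558808213 → 25157530895/558808213
APPEND 37: p_8 = 37·25157530895 + 1931815253 = 932760458368, q_8 = 37·558808213 + 42910182 = 20718814063 → 932760458368/20718814063
APPEND 22: p_9 = 22·932760458368 + 25157530895 = 20545887614991, q_9 = 22·20718814063 + 558808213 = 456372717599 → 20545887614991/456372717599
APPEND 17: p_10 = 17·20545887614991 + 932760458368 = 350212849913215, q_10 = 17·456372717599 + 20718814063 = 7779055013246 → 350212849913215/7779055013246
APPEND 15: p_11 = 15·350212849913215 + 20545887614991 = 5273738636313216, q_11 = 15·7779055013246 + 456372717599 = 117142197916289 → 5273738636313216/117142197916289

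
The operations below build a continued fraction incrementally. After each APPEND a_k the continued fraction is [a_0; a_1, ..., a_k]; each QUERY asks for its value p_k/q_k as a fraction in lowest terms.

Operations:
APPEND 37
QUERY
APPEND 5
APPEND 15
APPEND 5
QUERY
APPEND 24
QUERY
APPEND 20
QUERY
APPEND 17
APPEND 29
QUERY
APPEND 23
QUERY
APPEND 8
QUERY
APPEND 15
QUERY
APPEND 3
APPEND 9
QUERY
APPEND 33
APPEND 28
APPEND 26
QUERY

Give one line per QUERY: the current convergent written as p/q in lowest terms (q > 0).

APPEND 37: p_0 = 37·1 + 0 = 37, q_0 = 37·0 + 1 = 1 → 37/1
APPEND 5: p_1 = 5·37 + 1 = 186, q_1 = 5·1 + 0 = 5 → 186/5
APPEND 15: p_2 = 15·186 + 37 = 2827, q_2 = 15·5 + 1 = 76 → 2827/76
APPEND 5: p_3 = 5·2827 + 186 = 14321, q_3 = 5·76 + 5 = 385 → 14321/385
APPEND 24: p_4 = 24·14321 + 2827 = 346531, q_4 = 24·385 + 76 = 9316 → 346531/9316
APPEND 20: p_5 = 20·346531 + 14321 = 6944941, q_5 = 20·9316 + 385 = 186705 → 6944941/186705
APPEND 17: p_6 = 17·6944941 + 346531 = 118410528, q_6 = 17·186705 + 9316 = 3183301 → 118410528/3183301
APPEND 29: p_7 = 29·118410528 + 6944941 = 3440850253, q_7 = 29·3183301 + 186705 = 92502434 → 3440850253/92502434
APPEND 23: p_8 = 23·3440850253 + 118410528 = 79257966347, q_8 = 23·92502434 + 3183301 = 2130739283 → 79257966347/2130739283
APPEND 8: p_9 = 8·79257966347 + 3440850253 = 637504581029, q_9 = 8·2130739283 + 92502434 = 17138416698 → 637504581029/17138416698
APPEND 15: p_10 = 15·637504581029 + 79257966347 = 9641826681782, q_10 = 15·17138416698 + 2130739283 = 259206989753 → 9641826681782/259206989753
APPEND 3: p_11 = 3·9641826681782 + 637504581029 = 29562984626375, q_11 = 3·259206989753 + 17138416698 = 794759385957 → 29562984626375/794759385957
APPEND 9: p_12 = 9·29562984626375 + 9641826681782 = 275708688319157, q_12 = 9·794759385957 + 259206989753 = 7412041463366 → 275708688319157/7412041463366
APPEND 33: p_13 = 33·275708688319157 + 29562984626375 = 9127949699158556, q_13 = 33·7412041463366 + 794759385957 = 245392127677035 → 9127949699158556/245392127677035
APPEND 28: p_14 = 28·9127949699158556 + 275708688319157 = 255858300264758725, q_14 = 28·245392127677035 + 7412041463366 = 6878391616420346 → 255858300264758725/6878391616420346
APPEND 26: p_15 = 26·255858300264758725 + 9127949699158556 = 6661443756582885406, q_15 = 26·6878391616420346 + 245392127677035 = 179083574154606031 → 6661443756582885406/179083574154606031

37/1
14321/385
346531/9316
6944941/186705
3440850253/92502434
79257966347/2130739283
637504581029/17138416698
9641826681782/259206989753
275708688319157/7412041463366
6661443756582885406/179083574154606031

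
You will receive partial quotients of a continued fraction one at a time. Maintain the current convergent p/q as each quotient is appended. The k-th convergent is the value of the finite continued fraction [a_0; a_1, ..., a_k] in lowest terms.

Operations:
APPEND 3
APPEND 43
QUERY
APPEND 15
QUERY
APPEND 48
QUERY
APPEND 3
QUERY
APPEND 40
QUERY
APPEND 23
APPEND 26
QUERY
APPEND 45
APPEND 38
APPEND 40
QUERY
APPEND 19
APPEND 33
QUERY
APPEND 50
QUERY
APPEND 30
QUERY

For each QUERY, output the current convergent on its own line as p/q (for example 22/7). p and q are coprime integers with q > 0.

APPEND 3: p_0 = 3·1 + 0 = 3, q_0 = 3·0 + 1 = 1 → 3/1
APPEND 43: p_1 = 43·3 + 1 = 130, q_1 = 43·1 + 0 = 43 → 130/43
APPEND 15: p_2 = 15·130 + 3 = 1953, q_2 = 15·43 + 1 = 646 → 1953/646
APPEND 48: p_3 = 48·1953 + 130 = 93874, q_3 = 48·646 + 43 = 31051 → 93874/31051
APPEND 3: p_4 = 3·93874 + 1953 = 283575, q_4 = 3·31051 + 646 = 93799 → 283575/93799
APPEND 40: p_5 = 40·283575 + 93874 = 11436874, q_5 = 40·93799 + 31051 = 3783011 → 11436874/3783011
APPEND 23: p_6 = 23·11436874 + 283575 = 263331677, q_6 = 23·3783011 + 93799 = 87103052 → 263331677/87103052
APPEND 26: p_7 = 26·263331677 + 11436874 = 6858060476, q_7 = 26·87103052 + 3783011 = 2268462363 → 6858060476/2268462363
APPEND 45: p_8 = 45·6858060476 + 263331677 = 308876053097, q_8 = 45·2268462363 + 87103052 = 102167909387 → 308876053097/102167909387
APPEND 38: p_9 = 38·308876053097 + 6858060476 = 11744148078162, q_9 = 38·102167909387 + 2268462363 = 3884649019069 → 11744148078162/3884649019069
APPEND 40: p_10 = 40·11744148078162 + 308876053097 = 470074799179577, q_10 = 40·3884649019069 + 102167909387 = 155488128672147 → 470074799179577/155488128672147
APPEND 19: p_11 = 19·470074799179577 + 11744148078162 = 8943165332490125, q_11 = 19·155488128672147 + 3884649019069 = 2958159093789862 → 8943165332490125/2958159093789862
APPEND 33: p_12 = 33·8943165332490125 + 470074799179577 = 295594530771353702, q_12 = 33·2958159093789862 + 155488128672147 = 97774738223737593 → 295594530771353702/97774738223737593
APPEND 50: p_13 = 50·295594530771353702 + 8943165332490125 = 14788669703900175225, q_13 = 50·97774738223737593 + 2958159093789862 = 4891695070280669512 → 14788669703900175225/4891695070280669512
APPEND 30: p_14 = 30·14788669703900175225 + 295594530771353702 = 443955685647776610452, q_14 = 30·4891695070280669512 + 97774738223737593 = 146848626846643822953 → 443955685647776610452/146848626846643822953

130/43
1953/646
93874/31051
283575/93799
11436874/3783011
6858060476/2268462363
470074799179577/155488128672147
295594530771353702/97774738223737593
14788669703900175225/4891695070280669512
443955685647776610452/146848626846643822953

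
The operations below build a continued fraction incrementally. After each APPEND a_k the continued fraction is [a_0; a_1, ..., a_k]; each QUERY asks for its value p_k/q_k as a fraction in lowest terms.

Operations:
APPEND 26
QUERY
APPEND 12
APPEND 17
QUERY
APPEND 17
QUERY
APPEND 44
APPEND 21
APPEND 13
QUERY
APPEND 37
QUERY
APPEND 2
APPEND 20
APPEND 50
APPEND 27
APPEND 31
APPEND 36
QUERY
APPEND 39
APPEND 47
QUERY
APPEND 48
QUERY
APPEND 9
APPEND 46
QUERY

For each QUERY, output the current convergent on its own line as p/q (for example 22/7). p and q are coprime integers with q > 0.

APPEND 26: p_0 = 26·1 + 0 = 26, q_0 = 26·0 + 1 = 1 → 26/1
APPEND 12: p_1 = 12·26 + 1 = 313, q_1 = 12·1 + 0 = 12 → 313/12
APPEND 17: p_2 = 17·313 + 26 = 5347, q_2 = 17·12 + 1 = 205 → 5347/205
APPEND 17: p_3 = 17·5347 + 313 = 91212, q_3 = 17·205 + 12 = 3497 → 91212/3497
APPEND 44: p_4 = 44·91212 + 5347 = 4018675, q_4 = 44·3497 + 205 = 154073 → 4018675/154073
APPEND 21: p_5 = 21·4018675 + 91212 = 84483387, q_5 = 21·154073 + 3497 = 3239030 → 84483387/3239030
APPEND 13: p_6 = 13·84483387 + 4018675 = 1102302706, q_6 = 13·3239030 + 154073 = 42261463 → 1102302706/42261463
APPEND 37: p_7 = 37·1102302706 + 84483387 = 40869683509, q_7 = 37·42261463 + 3239030 = 1566913161 → 40869683509/1566913161
APPEND 2: p_8 = 2·40869683509 + 1102302706 = 82841669724, q_8 = 2·1566913161 + 42261463 = 3176087785 → 82841669724/3176087785
APPEND 20: p_9 = 20·82841669724 + 40869683509 = 1697703077989, q_9 = 20·3176087785 + 1566913161 = 65088668861 → 1697703077989/65088668861
APPEND 50: p_10 = 50·1697703077989 + 82841669724 = 84967995569174, q_10 = 50·65088668861 + 3176087785 = 3257609530835 → 84967995569174/3257609530835
APPEND 27: p_11 = 27·84967995569174 + 1697703077989 = 2295833583445687, q_11 = 27·3257609530835 + 65088668861 = 88020546001406 → 2295833583445687/88020546001406
APPEND 31: p_12 = 31·2295833583445687 + 84967995569174 = 71255809082385471, q_12 = 31·88020546001406 + 3257609530835 = 2731894535574421 → 71255809082385471/2731894535574421
APPEND 36: p_13 = 36·71255809082385471 + 2295833583445687 = 2567504960549322643, q_13 = 36·2731894535574421 + 88020546001406 = 98436223826680562 → 2567504960549322643/98436223826680562
APPEND 39: p_14 = 39·2567504960549322643 + 71255809082385471 = 100203949270505968548, q_14 = 39·98436223826680562 + 2731894535574421 = 3841744623776116339 → 100203949270505968548/3841744623776116339
APPEND 47: p_15 = 47·100203949270505968548 + 2567504960549322643 = 4712153120674329844399, q_15 = 47·3841744623776116339 + 98436223826680562 = 180660433541304148495 → 4712153120674329844399/180660433541304148495
APPEND 48: p_16 = 48·4712153120674329844399 + 100203949270505968548 = 226283553741638338499700, q_16 = 48·180660433541304148495 + 3841744623776116339 = 8675542554606375244099 → 226283553741638338499700/8675542554606375244099
APPEND 9: p_17 = 9·226283553741638338499700 + 4712153120674329844399 = 2041264136795419376341699, q_17 = 9·8675542554606375244099 + 180660433541304148495 = 78260543424998681345386 → 2041264136795419376341699/78260543424998681345386
APPEND 46: p_18 = 46·2041264136795419376341699 + 226283553741638338499700 = 94124433846330929650217854, q_18 = 46·78260543424998681345386 + 8675542554606375244099 = 3608660540104545717131855 → 94124433846330929650217854/3608660540104545717131855

26/1
5347/205
91212/3497
1102302706/42261463
40869683509/1566913161
2567504960549322643/98436223826680562
4712153120674329844399/180660433541304148495
226283553741638338499700/8675542554606375244099
94124433846330929650217854/3608660540104545717131855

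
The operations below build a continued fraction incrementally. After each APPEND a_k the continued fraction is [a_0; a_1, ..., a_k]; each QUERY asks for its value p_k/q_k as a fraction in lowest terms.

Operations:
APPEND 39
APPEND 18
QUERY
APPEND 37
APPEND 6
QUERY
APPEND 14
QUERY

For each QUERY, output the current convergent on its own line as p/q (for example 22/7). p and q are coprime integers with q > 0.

703/18
157003/4020
2224092/56947

APPEND 39: p_0 = 39·1 + 0 = 39, q_0 = 39·0 + 1 = 1 → 39/1
APPEND 18: p_1 = 18·39 + 1 = 703, q_1 = 18·1 + 0 = 18 → 703/18
APPEND 37: p_2 = 37·703 + 39 = 26050, q_2 = 37·18 + 1 = 667 → 26050/667
APPEND 6: p_3 = 6·26050 + 703 = 157003, q_3 = 6·667 + 18 = 4020 → 157003/4020
APPEND 14: p_4 = 14·157003 + 26050 = 2224092, q_4 = 14·4020 + 667 = 56947 → 2224092/56947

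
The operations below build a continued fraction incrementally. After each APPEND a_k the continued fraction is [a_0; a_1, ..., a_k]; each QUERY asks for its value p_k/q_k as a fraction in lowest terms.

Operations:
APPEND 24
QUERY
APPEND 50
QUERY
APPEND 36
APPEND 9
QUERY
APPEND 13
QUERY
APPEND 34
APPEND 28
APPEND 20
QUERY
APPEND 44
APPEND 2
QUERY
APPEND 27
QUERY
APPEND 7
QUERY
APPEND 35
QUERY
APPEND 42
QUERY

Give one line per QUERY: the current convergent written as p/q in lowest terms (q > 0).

APPEND 24: p_0 = 24·1 + 0 = 24, q_0 = 24·0 + 1 = 1 → 24/1
APPEND 50: p_1 = 50·24 + 1 = 1201, q_1 = 50·1 + 0 = 50 → 1201/50
APPEND 36: p_2 = 36·1201 + 24 = 43260, q_2 = 36·50 + 1 = 1801 → 43260/1801
APPEND 9: p_3 = 9·43260 + 1201 = 390541, q_3 = 9·1801 + 50 = 16259 → 390541/16259
APPEND 13: p_4 = 13·390541 + 43260 = 5120293, q_4 = 13·16259 + 1801 = 213168 → 5120293/213168
APPEND 34: p_5 = 34·5120293 + 390541 = 174480503, q_5 = 34·213168 + 16259 = 7263971 → 174480503/7263971
APPEND 28: p_6 = 28·174480503 + 5120293 = 4890574377, q_6 = 28·7263971 + 213168 = 203604356 → 4890574377/203604356
APPEND 20: p_7 = 20·4890574377 + 174480503 = 97985968043, q_7 = 20·203604356 + 7263971 = 4079351091 → 97985968043/4079351091
APPEND 44: p_8 = 44·97985968043 + 4890574377 = 4316273168269, q_8 = 44·4079351091 + 203604356 = 179695052360 → 4316273168269/179695052360
APPEND 2: p_9 = 2·4316273168269 + 97985968043 = 8730532304581, q_9 = 2·179695052360 + 4079351091 = 363469455811 → 8730532304581/363469455811
APPEND 27: p_10 = 27·8730532304581 + 4316273168269 = 240040645391956, q_10 = 27·363469455811 + 179695052360 = 9993370359257 → 240040645391956/9993370359257
APPEND 7: p_11 = 7·240040645391956 + 8730532304581 = 1689015050048273, q_11 = 7·9993370359257 + 363469455811 = 70317061970610 → 1689015050048273/70317061970610
APPEND 35: p_12 = 35·1689015050048273 + 240040645391956 = 59355567397081511, q_12 = 35·70317061970610 + 9993370359257 = 2471090539330607 → 59355567397081511/2471090539330607
APPEND 42: p_13 = 42·59355567397081511 + 1689015050048273 = 2494622845727471735, q_13 = 42·2471090539330607 + 70317061970610 = 103856119713856104 → 2494622845727471735/103856119713856104

24/1
1201/50
390541/16259
5120293/213168
97985968043/4079351091
8730532304581/363469455811
240040645391956/9993370359257
1689015050048273/70317061970610
59355567397081511/2471090539330607
2494622845727471735/103856119713856104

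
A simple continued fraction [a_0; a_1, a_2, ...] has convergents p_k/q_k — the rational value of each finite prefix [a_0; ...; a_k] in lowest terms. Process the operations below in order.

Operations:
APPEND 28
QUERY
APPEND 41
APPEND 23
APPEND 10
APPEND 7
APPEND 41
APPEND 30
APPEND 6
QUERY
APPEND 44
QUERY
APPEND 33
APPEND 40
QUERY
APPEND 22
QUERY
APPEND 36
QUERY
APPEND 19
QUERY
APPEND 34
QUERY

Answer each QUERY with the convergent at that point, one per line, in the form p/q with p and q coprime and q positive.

28/1
14057998115/501634858
620881982418/22155078023
820747418698778/29286923462703
18076946374791025/645043935389083
651590816911175678/23250868597469691
12398302467687128907/442411547287313212
422193874718273558516/15065243476366118899

APPEND 28: p_0 = 28·1 + 0 = 28, q_0 = 28·0 + 1 = 1 → 28/1
APPEND 41: p_1 = 41·28 + 1 = 1149, q_1 = 41·1 + 0 = 41 → 1149/41
APPEND 23: p_2 = 23·1149 + 28 = 26455, q_2 = 23·41 + 1 = 944 → 26455/944
APPEND 10: p_3 = 10·26455 + 1149 = 265699, q_3 = 10·944 + 41 = 9481 → 265699/9481
APPEND 7: p_4 = 7·265699 + 26455 = 1886348, q_4 = 7·9481 + 944 = 67311 → 1886348/67311
APPEND 41: p_5 = 41·1886348 + 265699 = 77605967, q_5 = 41·67311 + 9481 = 2769232 → 77605967/2769232
APPEND 30: p_6 = 30·77605967 + 1886348 = 2330065358, q_6 = 30·2769232 + 67311 = 83144271 → 2330065358/83144271
APPEND 6: p_7 = 6·2330065358 + 77605967 = 14057998115, q_7 = 6·83144271 + 2769232 = 501634858 → 14057998115/501634858
APPEND 44: p_8 = 44·14057998115 + 2330065358 = 620881982418, q_8 = 44·501634858 + 83144271 = 22155078023 → 620881982418/22155078023
APPEND 33: p_9 = 33·620881982418 + 14057998115 = 20503163417909, q_9 = 33·22155078023 + 501634858 = 731619209617 → 20503163417909/731619209617
APPEND 40: p_10 = 40·20503163417909 + 620881982418 = 820747418698778, q_10 = 40·731619209617 + 22155078023 = 29286923462703 → 820747418698778/29286923462703
APPEND 22: p_11 = 22·820747418698778 + 20503163417909 = 18076946374791025, q_11 = 22·29286923462703 + 731619209617 = 645043935389083 → 18076946374791025/645043935389083
APPEND 36: p_12 = 36·18076946374791025 + 820747418698778 = 651590816911175678, q_12 = 36·645043935389083 + 29286923462703 = 23250868597469691 → 651590816911175678/23250868597469691
APPEND 19: p_13 = 19·651590816911175678 + 18076946374791025 = 12398302467687128907, q_13 = 19·23250868597469691 + 645043935389083 = 442411547287313212 → 12398302467687128907/442411547287313212
APPEND 34: p_14 = 34·12398302467687128907 + 651590816911175678 = 422193874718273558516, q_14 = 34·442411547287313212 + 23250868597469691 = 15065243476366118899 → 422193874718273558516/15065243476366118899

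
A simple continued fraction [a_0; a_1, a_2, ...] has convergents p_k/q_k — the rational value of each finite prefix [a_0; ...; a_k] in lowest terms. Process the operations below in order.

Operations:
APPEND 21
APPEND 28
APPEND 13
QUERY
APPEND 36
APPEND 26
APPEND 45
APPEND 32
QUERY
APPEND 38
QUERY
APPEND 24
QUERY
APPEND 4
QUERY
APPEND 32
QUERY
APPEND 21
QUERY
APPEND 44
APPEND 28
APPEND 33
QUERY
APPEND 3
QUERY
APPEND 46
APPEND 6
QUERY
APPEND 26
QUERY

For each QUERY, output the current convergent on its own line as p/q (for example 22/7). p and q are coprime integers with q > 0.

7678/365
10397897504/494299629
395444814149/18798822055
9501073437080/451666028949
38399738562469/1825462937851
1238292707436088/58866480040181
26042546594720317/1238021543781652
1061936471197121053761/50482783036895198341
3217954545738461522608/152976477935609497007
897745027996736568084982/42677381086385201860985
23490458573490317121303261/1116699309014090180446273

APPEND 21: p_0 = 21·1 + 0 = 21, q_0 = 21·0 + 1 = 1 → 21/1
APPEND 28: p_1 = 28·21 + 1 = 589, q_1 = 28·1 + 0 = 28 → 589/28
APPEND 13: p_2 = 13·589 + 21 = 7678, q_2 = 13·28 + 1 = 365 → 7678/365
APPEND 36: p_3 = 36·7678 + 589 = 276997, q_3 = 36·365 + 28 = 13168 → 276997/13168
APPEND 26: p_4 = 26·276997 + 7678 = 7209600, q_4 = 26·13168 + 365 = 342733 → 7209600/342733
APPEND 45: p_5 = 45·7209600 + 276997 = 324708997, q_5 = 45·342733 + 13168 = 15436153 → 324708997/15436153
APPEND 32: p_6 = 32·324708997 + 7209600 = 10397897504, q_6 = 32·15436153 + 342733 = 494299629 → 10397897504/494299629
APPEND 38: p_7 = 38·10397897504 + 324708997 = 395444814149, q_7 = 38·494299629 + 15436153 = 18798822055 → 395444814149/18798822055
APPEND 24: p_8 = 24·395444814149 + 10397897504 = 9501073437080, q_8 = 24·18798822055 + 494299629 = 451666028949 → 9501073437080/451666028949
APPEND 4: p_9 = 4·9501073437080 + 395444814149 = 38399738562469, q_9 = 4·451666028949 + 18798822055 = 1825462937851 → 38399738562469/1825462937851
APPEND 32: p_10 = 32·38399738562469 + 9501073437080 = 1238292707436088, q_10 = 32·1825462937851 + 451666028949 = 58866480040181 → 1238292707436088/58866480040181
APPEND 21: p_11 = 21·1238292707436088 + 38399738562469 = 26042546594720317, q_11 = 21·58866480040181 + 1825462937851 = 1238021543781652 → 26042546594720317/1238021543781652
APPEND 44: p_12 = 44·26042546594720317 + 1238292707436088 = 1147110342875130036, q_12 = 44·1238021543781652 + 58866480040181 = 54531814406432869 → 1147110342875130036/54531814406432869
APPEND 28: p_13 = 28·1147110342875130036 + 26042546594720317 = 32145132147098361325, q_13 = 28·54531814406432869 + 1238021543781652 = 1528128824923901984 → 32145132147098361325/1528128824923901984
APPEND 33: p_14 = 33·32145132147098361325 + 1147110342875130036 = 1061936471197121053761, q_14 = 33·1528128824923901984 + 54531814406432869 = 50482783036895198341 → 1061936471197121053761/50482783036895198341
APPEND 3: p_15 = 3·1061936471197121053761 + 32145132147098361325 = 3217954545738461522608, q_15 = 3·50482783036895198341 + 1528128824923901984 = 152976477935609497007 → 3217954545738461522608/152976477935609497007
APPEND 46: p_16 = 46·3217954545738461522608 + 1061936471197121053761 = 149087845575166351093729, q_16 = 46·152976477935609497007 + 50482783036895198341 = 7087400768074932060663 → 149087845575166351093729/7087400768074932060663
APPEND 6: p_17 = 6·149087845575166351093729 + 3217954545738461522608 = 897745027996736568084982, q_17 = 6·7087400768074932060663 + 152976477935609497007 = 42677381086385201860985 → 897745027996736568084982/42677381086385201860985
APPEND 26: p_18 = 26·897745027996736568084982 + 149087845575166351093729 = 23490458573490317121303261, q_18 = 26·42677381086385201860985 + 7087400768074932060663 = 1116699309014090180446273 → 23490458573490317121303261/1116699309014090180446273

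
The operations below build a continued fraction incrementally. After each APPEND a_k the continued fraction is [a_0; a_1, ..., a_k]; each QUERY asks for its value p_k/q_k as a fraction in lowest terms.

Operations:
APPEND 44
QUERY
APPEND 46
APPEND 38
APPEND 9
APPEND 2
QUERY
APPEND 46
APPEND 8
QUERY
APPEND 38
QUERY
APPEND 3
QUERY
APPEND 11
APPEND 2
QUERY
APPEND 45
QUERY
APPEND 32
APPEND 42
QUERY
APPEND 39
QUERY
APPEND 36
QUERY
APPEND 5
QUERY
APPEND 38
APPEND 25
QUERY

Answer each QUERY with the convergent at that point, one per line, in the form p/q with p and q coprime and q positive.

APPEND 44: p_0 = 44·1 + 0 = 44, q_0 = 44·0 + 1 = 1 → 44/1
APPEND 46: p_1 = 46·44 + 1 = 2025, q_1 = 46·1 + 0 = 46 → 2025/46
APPEND 38: p_2 = 38·2025 + 44 = 76994, q_2 = 38·46 + 1 = 1749 → 76994/1749
APPEND 9: p_3 = 9·76994 + 2025 = 694971, q_3 = 9·1749 + 46 = 15787 → 694971/15787
APPEND 2: p_4 = 2·694971 + 76994 = 1466936, q_4 = 2·15787 + 1749 = 33323 → 1466936/33323
APPEND 46: p_5 = 46·1466936 + 694971 = 68174027, q_5 = 46·33323 + 15787 = 1548645 → 68174027/1548645
APPEND 8: p_6 = 8·68174027 + 1466936 = 546859152, q_6 = 8·1548645 + 33323 = 12422483 → 546859152/12422483
APPEND 38: p_7 = 38·546859152 + 68174027 = 20848821803, q_7 = 38·12422483 + 1548645 = 473602999 → 20848821803/473602999
APPEND 3: p_8 = 3·20848821803 + 546859152 = 63093324561, q_8 = 3·473602999 + 12422483 = 1433231480 → 63093324561/1433231480
APPEND 11: p_9 = 11·63093324561 + 20848821803 = 714875391974, q_9 = 11·1433231480 + 473602999 = 16239149279 → 714875391974/16239149279
APPEND 2: p_10 = 2·714875391974 + 63093324561 = 1492844108509, q_10 = 2·16239149279 + 1433231480 = 33911530038 → 1492844108509/33911530038
APPEND 45: p_11 = 45·1492844108509 + 714875391974 = 67892860274879, q_11 = 45·33911530038 + 16239149279 = 1542258000989 → 67892860274879/1542258000989
APPEND 32: p_12 = 32·67892860274879 + 1492844108509 = 2174064372904637, q_12 = 32·1542258000989 + 33911530038 = 49386167561686 → 2174064372904637/49386167561686
APPEND 42: p_13 = 42·2174064372904637 + 67892860274879 = 91378596522269633, q_13 = 42·49386167561686 + 1542258000989 = 2075761295591801 → 91378596522269633/2075761295591801
APPEND 39: p_14 = 39·91378596522269633 + 2174064372904637 = 3565939328741420324, q_14 = 39·2075761295591801 + 49386167561686 = 81004076695641925 → 3565939328741420324/81004076695641925
APPEND 36: p_15 = 36·3565939328741420324 + 91378596522269633 = 128465194431213401297, q_15 = 36·81004076695641925 + 2075761295591801 = 2918222522338701101 → 128465194431213401297/2918222522338701101
APPEND 5: p_16 = 5·128465194431213401297 + 3565939328741420324 = 645891911484808426809, q_16 = 5·2918222522338701101 + 81004076695641925 = 14672116688389147430 → 645891911484808426809/14672116688389147430
APPEND 38: p_17 = 38·645891911484808426809 + 128465194431213401297 = 24672357830853933620039, q_17 = 38·14672116688389147430 + 2918222522338701101 = 560458656681126303441 → 24672357830853933620039/560458656681126303441
APPEND 25: p_18 = 25·24672357830853933620039 + 645891911484808426809 = 617454837682833148927784, q_18 = 25·560458656681126303441 + 14672116688389147430 = 14026138533716546733455 → 617454837682833148927784/14026138533716546733455

44/1
1466936/33323
546859152/12422483
20848821803/473602999
63093324561/1433231480
1492844108509/33911530038
67892860274879/1542258000989
91378596522269633/2075761295591801
3565939328741420324/81004076695641925
128465194431213401297/2918222522338701101
645891911484808426809/14672116688389147430
617454837682833148927784/14026138533716546733455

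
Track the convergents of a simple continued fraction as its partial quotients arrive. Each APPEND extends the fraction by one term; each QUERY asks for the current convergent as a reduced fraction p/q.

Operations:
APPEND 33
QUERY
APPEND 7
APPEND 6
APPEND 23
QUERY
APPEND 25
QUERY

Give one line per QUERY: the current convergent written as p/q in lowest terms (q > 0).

APPEND 33: p_0 = 33·1 + 0 = 33, q_0 = 33·0 + 1 = 1 → 33/1
APPEND 7: p_1 = 7·33 + 1 = 232, q_1 = 7·1 + 0 = 7 → 232/7
APPEND 6: p_2 = 6·232 + 33 = 1425, q_2 = 6·7 + 1 = 43 → 1425/43
APPEND 23: p_3 = 23·1425 + 232 = 33007, q_3 = 23·43 + 7 = 996 → 33007/996
APPEND 25: p_4 = 25·33007 + 1425 = 826600, q_4 = 25·996 + 43 = 24943 → 826600/24943

33/1
33007/996
826600/24943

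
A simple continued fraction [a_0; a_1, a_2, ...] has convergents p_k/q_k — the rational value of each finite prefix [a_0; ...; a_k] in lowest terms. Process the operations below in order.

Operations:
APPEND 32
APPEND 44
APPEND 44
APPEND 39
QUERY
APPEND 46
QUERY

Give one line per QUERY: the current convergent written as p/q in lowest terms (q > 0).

APPEND 32: p_0 = 32·1 + 0 = 32, q_0 = 32·0 + 1 = 1 → 32/1
APPEND 44: p_1 = 44·32 + 1 = 1409, q_1 = 44·1 + 0 = 44 → 1409/44
APPEND 44: p_2 = 44·1409 + 32 = 62028, q_2 = 44·44 + 1 = 1937 → 62028/1937
APPEND 39: p_3 = 39·62028 + 1409 = 2420501, q_3 = 39·1937 + 44 = 75587 → 2420501/75587
APPEND 46: p_4 = 46·2420501 + 62028 = 111405074, q_4 = 46·75587 + 1937 = 3478939 → 111405074/3478939

2420501/75587
111405074/3478939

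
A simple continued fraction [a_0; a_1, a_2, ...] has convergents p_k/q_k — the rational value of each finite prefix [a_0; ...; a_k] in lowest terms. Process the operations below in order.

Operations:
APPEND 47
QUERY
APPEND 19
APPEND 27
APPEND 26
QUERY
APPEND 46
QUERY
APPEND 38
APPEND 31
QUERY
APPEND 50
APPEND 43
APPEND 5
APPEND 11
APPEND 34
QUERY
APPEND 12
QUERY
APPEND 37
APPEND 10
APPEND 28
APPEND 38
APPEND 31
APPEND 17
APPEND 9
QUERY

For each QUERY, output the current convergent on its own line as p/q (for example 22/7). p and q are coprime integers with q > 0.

47/1
629704/13383
28990569/616132
34199401675/726834501
141163735202074687/3000130645849847
1698105821618318888/36089575754285351
3230508202490000942879867870/68657482363197712078269309

APPEND 47: p_0 = 47·1 + 0 = 47, q_0 = 47·0 + 1 = 1 → 47/1
APPEND 19: p_1 = 19·47 + 1 = 894, q_1 = 19·1 + 0 = 19 → 894/19
APPEND 27: p_2 = 27·894 + 47 = 24185, q_2 = 27·19 + 1 = 514 → 24185/514
APPEND 26: p_3 = 26·24185 + 894 = 629704, q_3 = 26·514 + 19 = 13383 → 629704/13383
APPEND 46: p_4 = 46·629704 + 24185 = 28990569, q_4 = 46·13383 + 514 = 616132 → 28990569/616132
APPEND 38: p_5 = 38·28990569 + 629704 = 1102271326, q_5 = 38·616132 + 13383 = 23426399 → 1102271326/23426399
APPEND 31: p_6 = 31·1102271326 + 28990569 = 34199401675, q_6 = 31·23426399 + 616132 = 726834501 → 34199401675/726834501
APPEND 50: p_7 = 50·34199401675 + 1102271326 = 1711072355076, q_7 = 50·726834501 + 23426399 = 36365151449 → 1711072355076/36365151449
APPEND 43: p_8 = 43·1711072355076 + 34199401675 = 73610310669943, q_8 = 43·36365151449 + 726834501 = 1564428346808 → 73610310669943/1564428346808
APPEND 5: p_9 = 5·73610310669943 + 1711072355076 = 369762625704791, q_9 = 5·1564428346808 + 36365151449 = 7858506885489 → 369762625704791/7858506885489
APPEND 11: p_10 = 11·369762625704791 + 73610310669943 = 4140999193422644, q_10 = 11·7858506885489 + 1564428346808 = 88008004087187 → 4140999193422644/88008004087187
APPEND 34: p_11 = 34·4140999193422644 + 369762625704791 = 141163735202074687, q_11 = 34·88008004087187 + 7858506885489 = 3000130645849847 → 141163735202074687/3000130645849847
APPEND 12: p_12 = 12·141163735202074687 + 4140999193422644 = 1698105821618318888, q_12 = 12·3000130645849847 + 88008004087187 = 36089575754285351 → 1698105821618318888/36089575754285351
APPEND 37: p_13 = 37·1698105821618318888 + 141163735202074687 = 62971079135079873543, q_13 = 37·36089575754285351 + 3000130645849847 = 1338314433554407834 → 62971079135079873543/1338314433554407834
APPEND 10: p_14 = 10·62971079135079873543 + 1698105821618318888 = 631408897172417054318, q_14 = 10·1338314433554407834 + 36089575754285351 = 13419233911298363691 → 631408897172417054318/13419233911298363691
APPEND 28: p_15 = 28·631408897172417054318 + 62971079135079873543 = 17742420199962757394447, q_15 = 28·13419233911298363691 + 1338314433554407834 = 377076863949908591182 → 17742420199962757394447/377076863949908591182
APPEND 38: p_16 = 38·17742420199962757394447 + 631408897172417054318 = 674843376495757198043304, q_16 = 38·377076863949908591182 + 13419233911298363691 = 14342340064007824828607 → 674843376495757198043304/14342340064007824828607
APPEND 31: p_17 = 31·674843376495757198043304 + 17742420199962757394447 = 20937887091568435896736871, q_17 = 31·14342340064007824828607 + 377076863949908591182 = 444989618848192478277999 → 20937887091568435896736871/444989618848192478277999
APPEND 17: p_18 = 17·20937887091568435896736871 + 674843376495757198043304 = 356618923933159167442570111, q_18 = 17·444989618848192478277999 + 14342340064007824828607 = 7579165860483279955554590 → 356618923933159167442570111/7579165860483279955554590
APPEND 9: p_19 = 9·356618923933159167442570111 + 20937887091568435896736871 = 3230508202490000942879867870, q_19 = 9·7579165860483279955554590 + 444989618848192478277999 = 68657482363197712078269309 → 3230508202490000942879867870/68657482363197712078269309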